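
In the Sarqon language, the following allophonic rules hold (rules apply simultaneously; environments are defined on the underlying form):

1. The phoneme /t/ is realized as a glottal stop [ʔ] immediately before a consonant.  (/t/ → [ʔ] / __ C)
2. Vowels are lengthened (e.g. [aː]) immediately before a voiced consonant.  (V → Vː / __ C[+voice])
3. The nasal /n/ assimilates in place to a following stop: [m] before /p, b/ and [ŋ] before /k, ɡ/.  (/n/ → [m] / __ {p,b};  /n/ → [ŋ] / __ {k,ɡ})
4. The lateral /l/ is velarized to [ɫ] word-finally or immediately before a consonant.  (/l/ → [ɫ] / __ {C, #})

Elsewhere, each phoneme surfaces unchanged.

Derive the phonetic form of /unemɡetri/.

[uːneːmɡeʔri]

/u/ (word-initial) occurs before a voiced consonant → [uː] by rule 2.
/n/ (between /u/ and /e/) fails the environment for rule 3, so it stays [n].
Rule 2 applies to /e/ (between /n/ and /m/: before a voiced consonant) → [eː].
/e/ (between /ɡ/ and /t/) is in the target of rule 2 but the environment (before a voiced consonant) is not met → [e].
/t/ — between /e/ and /r/, immediately before a consonant — surfaces as [ʔ] (rule 1).
/i/ (word-final) fails the environment for rule 2, so it stays [i].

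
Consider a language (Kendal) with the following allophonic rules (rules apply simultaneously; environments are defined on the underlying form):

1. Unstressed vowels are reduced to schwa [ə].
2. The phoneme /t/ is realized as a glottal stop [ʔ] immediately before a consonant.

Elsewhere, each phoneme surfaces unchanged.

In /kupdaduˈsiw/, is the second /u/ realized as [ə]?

Yes

Rule 1 applies to /u/ (between /d/ and /s/: in an unstressed syllable) → [ə].
The actual realization is [ə], which matches [ə].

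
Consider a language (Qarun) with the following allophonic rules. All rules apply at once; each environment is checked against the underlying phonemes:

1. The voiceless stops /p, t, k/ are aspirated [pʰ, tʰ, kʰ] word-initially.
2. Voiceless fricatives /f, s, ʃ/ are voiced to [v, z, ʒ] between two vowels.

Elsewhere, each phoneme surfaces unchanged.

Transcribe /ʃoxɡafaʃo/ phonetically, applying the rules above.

[ʃoxɡavaʒo]

/ʃ/ (word-initial) fails the environment for rule 2, so it stays [ʃ].
/o/ (between /ʃ/ and /x/) is unaffected → [o].
/x/ stays [x].
/ɡ/ (between /x/ and /a/) is unaffected → [ɡ].
/a/ — not in any rule's target class → [a].
/f/ meets the environment for rule 2 (between two vowels) → [v].
/a/ — not in any rule's target class → [a].
/ʃ/ (between /a/ and /o/) occurs between two vowels → [ʒ] by rule 2.
/o/ stays [o].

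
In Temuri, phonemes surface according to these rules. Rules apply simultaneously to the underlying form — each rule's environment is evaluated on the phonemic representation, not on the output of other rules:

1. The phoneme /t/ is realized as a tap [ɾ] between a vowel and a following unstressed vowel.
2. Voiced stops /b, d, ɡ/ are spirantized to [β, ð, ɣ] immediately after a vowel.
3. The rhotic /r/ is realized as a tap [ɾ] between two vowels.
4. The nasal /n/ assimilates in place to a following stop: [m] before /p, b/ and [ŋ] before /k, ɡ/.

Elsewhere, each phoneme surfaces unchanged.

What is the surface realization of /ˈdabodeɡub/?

[ˈdaβoðeɣuβ]

/d/ (word-initial) fails the environment for rule 2, so it stays [d].
/b/ meets the environment for rule 2 (immediately after a vowel) → [β].
/d/ (between /o/ and /e/): immediately after a vowel, so rule 2 applies → [ð].
/ɡ/ meets the environment for rule 2 (immediately after a vowel) → [ɣ].
/b/ (word-final): immediately after a vowel, so rule 2 applies → [β].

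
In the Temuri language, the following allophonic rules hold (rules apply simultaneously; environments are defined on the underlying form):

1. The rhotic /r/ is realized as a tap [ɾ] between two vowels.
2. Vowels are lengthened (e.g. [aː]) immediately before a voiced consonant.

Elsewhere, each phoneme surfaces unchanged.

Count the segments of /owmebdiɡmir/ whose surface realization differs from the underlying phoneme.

Segments that undergo a rule: /o/ → [oː] (rule 2); /e/ → [eː] (rule 2); /i/ → [iː] (rule 2); /i/ → [iː] (rule 2).
All other segments surface unchanged.

4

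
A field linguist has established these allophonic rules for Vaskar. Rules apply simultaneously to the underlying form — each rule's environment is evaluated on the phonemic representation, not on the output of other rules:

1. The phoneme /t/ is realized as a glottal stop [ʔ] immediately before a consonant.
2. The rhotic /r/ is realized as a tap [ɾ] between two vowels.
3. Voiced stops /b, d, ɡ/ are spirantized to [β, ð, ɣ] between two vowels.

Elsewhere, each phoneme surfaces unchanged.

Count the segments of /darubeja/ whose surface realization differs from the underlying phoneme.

2

Segments that undergo a rule: /r/ → [ɾ] (rule 2); /b/ → [β] (rule 3).
All other segments surface unchanged.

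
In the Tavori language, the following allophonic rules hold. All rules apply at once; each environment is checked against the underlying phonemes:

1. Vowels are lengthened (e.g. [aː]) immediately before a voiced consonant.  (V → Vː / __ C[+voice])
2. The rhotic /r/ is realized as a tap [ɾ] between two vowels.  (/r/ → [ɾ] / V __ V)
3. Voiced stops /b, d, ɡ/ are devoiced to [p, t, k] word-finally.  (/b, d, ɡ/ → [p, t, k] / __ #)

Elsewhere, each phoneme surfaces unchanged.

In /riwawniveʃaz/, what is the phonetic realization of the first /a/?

[aː]

Rule 1 applies to /a/ (between /w/ and /w/: before a voiced consonant) → [aː].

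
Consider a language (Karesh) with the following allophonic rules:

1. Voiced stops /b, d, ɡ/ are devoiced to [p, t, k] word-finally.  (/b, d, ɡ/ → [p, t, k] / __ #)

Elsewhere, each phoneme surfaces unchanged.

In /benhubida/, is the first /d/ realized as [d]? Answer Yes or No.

Yes

/d/ — between /i/ and /a/; rule 1 does not apply here → [d].
The actual realization is [d], which matches [d].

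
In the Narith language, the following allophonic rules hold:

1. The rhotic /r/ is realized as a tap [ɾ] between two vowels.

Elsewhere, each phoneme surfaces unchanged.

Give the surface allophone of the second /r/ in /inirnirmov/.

[r]

/r/ (between /i/ and /m/): rule 1 targets it, but not between two vowels → unchanged [r].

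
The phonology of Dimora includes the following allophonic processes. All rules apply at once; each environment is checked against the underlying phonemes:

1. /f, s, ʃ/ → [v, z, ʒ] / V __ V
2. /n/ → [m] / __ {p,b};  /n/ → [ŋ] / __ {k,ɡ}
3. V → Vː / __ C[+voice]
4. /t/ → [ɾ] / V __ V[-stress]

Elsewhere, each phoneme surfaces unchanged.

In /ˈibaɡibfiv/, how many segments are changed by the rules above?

4

Segments that undergo a rule: /i/ → [iː] (rule 3); /a/ → [aː] (rule 3); /i/ → [iː] (rule 3); /i/ → [iː] (rule 3).
All other segments surface unchanged.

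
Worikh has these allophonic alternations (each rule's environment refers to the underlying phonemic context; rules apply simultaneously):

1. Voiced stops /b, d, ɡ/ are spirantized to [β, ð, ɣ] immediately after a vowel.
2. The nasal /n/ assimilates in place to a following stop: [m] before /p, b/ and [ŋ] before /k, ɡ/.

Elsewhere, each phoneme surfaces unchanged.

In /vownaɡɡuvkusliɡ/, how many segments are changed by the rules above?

2

Segments that undergo a rule: /ɡ/ → [ɣ] (rule 1); /ɡ/ → [ɣ] (rule 1).
All other segments surface unchanged.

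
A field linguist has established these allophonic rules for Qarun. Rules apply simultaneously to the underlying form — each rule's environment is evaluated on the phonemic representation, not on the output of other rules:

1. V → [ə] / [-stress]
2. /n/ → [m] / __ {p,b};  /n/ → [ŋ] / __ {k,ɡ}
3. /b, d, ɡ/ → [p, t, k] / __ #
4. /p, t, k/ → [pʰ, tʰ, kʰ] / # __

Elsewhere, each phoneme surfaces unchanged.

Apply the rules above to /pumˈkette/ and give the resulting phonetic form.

Rule 4 applies to /p/ (word-initial: word-initially) → [pʰ].
/u/ meets the environment for rule 1 (in an unstressed syllable) → [ə].
/m/ (between /u/ and /k/) is unaffected → [m].
/k/ (between /m/ and /e/) is in the target of rule 4 but the environment (word-initially) is not met → [k].
/e/ (between /k/ and /t/): rule 1 targets it, but not in an unstressed syllable → unchanged [e].
/t/ — between /e/ and /t/; rule 4 does not apply here → [t].
/t/ (between /t/ and /e/) is in the target of rule 4 but the environment (word-initially) is not met → [t].
/e/ (word-final) occurs in an unstressed syllable → [ə] by rule 1.

[pʰəmˈkettə]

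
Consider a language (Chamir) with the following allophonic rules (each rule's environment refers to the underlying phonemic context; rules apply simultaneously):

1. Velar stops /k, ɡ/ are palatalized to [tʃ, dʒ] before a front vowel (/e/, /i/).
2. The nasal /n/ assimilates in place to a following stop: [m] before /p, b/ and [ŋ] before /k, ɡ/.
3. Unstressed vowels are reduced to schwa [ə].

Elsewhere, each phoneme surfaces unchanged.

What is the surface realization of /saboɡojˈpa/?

/a/ — between /s/ and /b/, in an unstressed syllable — surfaces as [ə] (rule 3).
/o/ (between /b/ and /ɡ/): in an unstressed syllable, so rule 3 applies → [ə].
/ɡ/ (between /o/ and /o/) is in the target of rule 1 but the environment (before a front vowel) is not met → [ɡ].
/o/ (between /ɡ/ and /j/) occurs in an unstressed syllable → [ə] by rule 3.
/a/ — word-final; rule 3 does not apply here → [a].

[səbəɡəjˈpa]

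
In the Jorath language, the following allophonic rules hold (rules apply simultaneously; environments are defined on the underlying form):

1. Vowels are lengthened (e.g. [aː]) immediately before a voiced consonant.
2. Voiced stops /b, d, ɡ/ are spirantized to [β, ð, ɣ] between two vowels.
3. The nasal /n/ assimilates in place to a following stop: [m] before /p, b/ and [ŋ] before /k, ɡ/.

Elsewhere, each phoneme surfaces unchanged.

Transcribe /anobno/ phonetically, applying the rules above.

/a/ (word-initial) occurs before a voiced consonant → [aː] by rule 1.
/n/ (between /a/ and /o/): rule 3 targets it, but not before a labial or velar stop → unchanged [n].
/o/ (between /n/ and /b/): before a voiced consonant, so rule 1 applies → [oː].
/b/ — between /o/ and /n/; rule 2 does not apply here → [b].
/n/ (between /b/ and /o/): rule 3 targets it, but not before a labial or velar stop → unchanged [n].
/o/ (word-final) fails the environment for rule 1, so it stays [o].

[aːnoːbno]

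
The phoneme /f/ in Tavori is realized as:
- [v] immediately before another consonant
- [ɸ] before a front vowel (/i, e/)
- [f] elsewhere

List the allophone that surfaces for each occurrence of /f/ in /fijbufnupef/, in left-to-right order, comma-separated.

Occurrence 1 (position 1): before a front vowel (/i, e/) → [ɸ].
Occurrence 2 (position 6): immediately before another consonant → [v].
Occurrence 3 (position 11): no conditioning environment matches → elsewhere allophone [f].

[ɸ], [v], [f]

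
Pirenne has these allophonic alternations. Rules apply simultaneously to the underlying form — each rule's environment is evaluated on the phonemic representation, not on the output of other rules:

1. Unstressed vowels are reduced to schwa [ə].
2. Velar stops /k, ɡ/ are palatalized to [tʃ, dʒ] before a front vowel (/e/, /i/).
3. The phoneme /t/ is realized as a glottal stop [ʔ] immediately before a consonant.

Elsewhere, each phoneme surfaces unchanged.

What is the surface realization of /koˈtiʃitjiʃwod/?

[kəˈtiʃəʔjəʃwəd]

/k/ (word-initial) fails the environment for rule 2, so it stays [k].
/o/ meets the environment for rule 1 (in an unstressed syllable) → [ə].
/t/ (between /o/ and /i/) fails the environment for rule 3, so it stays [t].
/i/ (between /t/ and /ʃ/) fails the environment for rule 1, so it stays [i].
/ʃ/ — not in any rule's target class → [ʃ].
/i/ — between /ʃ/ and /t/, in an unstressed syllable — surfaces as [ə] (rule 1).
/t/ (between /i/ and /j/) occurs immediately before a consonant → [ʔ] by rule 3.
/j/ — not in any rule's target class → [j].
Rule 1 applies to /i/ (between /j/ and /ʃ/: in an unstressed syllable) → [ə].
/ʃ/ (between /i/ and /w/) is unaffected → [ʃ].
/w/ (between /ʃ/ and /o/) is unaffected → [w].
/o/ (between /w/ and /d/): in an unstressed syllable, so rule 1 applies → [ə].
/d/ stays [d].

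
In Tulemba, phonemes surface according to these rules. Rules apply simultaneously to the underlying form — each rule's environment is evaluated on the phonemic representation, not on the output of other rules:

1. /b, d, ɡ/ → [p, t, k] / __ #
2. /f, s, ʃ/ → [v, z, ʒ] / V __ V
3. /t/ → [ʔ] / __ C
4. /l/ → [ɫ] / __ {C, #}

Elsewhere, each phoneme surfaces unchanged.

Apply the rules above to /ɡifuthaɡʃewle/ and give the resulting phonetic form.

[ɡivuʔhaɡʃewle]

/ɡ/ (word-initial): rule 1 targets it, but not word-finally → unchanged [ɡ].
/i/ (between /ɡ/ and /f/) is unaffected → [i].
Rule 2 applies to /f/ (between /i/ and /u/: between two vowels) → [v].
/u/ — not in any rule's target class → [u].
/t/ (between /u/ and /h/): immediately before a consonant, so rule 3 applies → [ʔ].
/h/ — not in any rule's target class → [h].
/a/ — not in any rule's target class → [a].
/ɡ/ (between /a/ and /ʃ/): rule 1 targets it, but not word-finally → unchanged [ɡ].
/ʃ/ — between /ɡ/ and /e/; rule 2 does not apply here → [ʃ].
/e/ stays [e].
/w/ (between /e/ and /l/): no rule targets it → [w].
/l/ (between /w/ and /e/) is in the target of rule 4 but the environment (word-finally or immediately before a consonant) is not met → [l].
/e/ — not in any rule's target class → [e].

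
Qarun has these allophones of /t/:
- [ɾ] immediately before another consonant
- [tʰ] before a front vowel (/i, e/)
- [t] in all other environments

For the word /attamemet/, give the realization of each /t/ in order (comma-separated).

Occurrence 1 (position 2): immediately before another consonant → [ɾ].
Occurrence 2 (position 3): no conditioning environment matches → elsewhere allophone [t].
Occurrence 3 (position 9): no conditioning environment matches → elsewhere allophone [t].

[ɾ], [t], [t]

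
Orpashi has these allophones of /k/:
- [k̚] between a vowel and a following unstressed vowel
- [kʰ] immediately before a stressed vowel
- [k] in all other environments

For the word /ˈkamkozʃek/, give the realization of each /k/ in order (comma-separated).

Occurrence 1 (position 1): immediately before a stressed vowel → [kʰ].
Occurrence 2 (position 4): no conditioning environment matches → elsewhere allophone [k].
Occurrence 3 (position 9): no conditioning environment matches → elsewhere allophone [k].

[kʰ], [k], [k]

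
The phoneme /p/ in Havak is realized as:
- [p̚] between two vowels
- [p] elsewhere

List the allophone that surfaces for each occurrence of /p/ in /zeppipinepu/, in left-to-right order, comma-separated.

[p], [p], [p̚], [p̚]

Occurrence 1 (position 3): no conditioning environment matches → elsewhere allophone [p].
Occurrence 2 (position 4): no conditioning environment matches → elsewhere allophone [p].
Occurrence 3 (position 6): between two vowels → [p̚].
Occurrence 4 (position 10): between two vowels → [p̚].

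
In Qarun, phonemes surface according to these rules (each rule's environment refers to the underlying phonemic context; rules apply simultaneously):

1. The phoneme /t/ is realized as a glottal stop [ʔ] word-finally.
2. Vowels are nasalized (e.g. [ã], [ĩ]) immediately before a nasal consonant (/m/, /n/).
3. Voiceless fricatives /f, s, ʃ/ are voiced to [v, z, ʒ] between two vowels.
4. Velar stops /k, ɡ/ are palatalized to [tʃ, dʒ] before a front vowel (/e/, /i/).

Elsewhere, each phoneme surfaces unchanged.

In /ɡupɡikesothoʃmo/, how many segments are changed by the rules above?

Segments that undergo a rule: /ɡ/ → [dʒ] (rule 4); /k/ → [tʃ] (rule 4); /s/ → [z] (rule 3).
All other segments surface unchanged.

3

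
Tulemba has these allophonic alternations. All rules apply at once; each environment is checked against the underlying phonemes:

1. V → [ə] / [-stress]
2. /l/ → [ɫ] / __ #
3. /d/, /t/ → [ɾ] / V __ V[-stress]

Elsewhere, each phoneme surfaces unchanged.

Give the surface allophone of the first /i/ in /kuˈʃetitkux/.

/i/ (between /t/ and /t/): in an unstressed syllable, so rule 1 applies → [ə].

[ə]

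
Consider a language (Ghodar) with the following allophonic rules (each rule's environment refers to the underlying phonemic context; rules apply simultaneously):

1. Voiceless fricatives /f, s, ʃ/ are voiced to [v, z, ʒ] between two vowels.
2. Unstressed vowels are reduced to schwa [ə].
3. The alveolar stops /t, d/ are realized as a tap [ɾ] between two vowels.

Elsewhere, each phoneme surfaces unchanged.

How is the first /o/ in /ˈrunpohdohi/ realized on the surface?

[ə]

/o/ — between /p/ and /h/, in an unstressed syllable — surfaces as [ə] (rule 2).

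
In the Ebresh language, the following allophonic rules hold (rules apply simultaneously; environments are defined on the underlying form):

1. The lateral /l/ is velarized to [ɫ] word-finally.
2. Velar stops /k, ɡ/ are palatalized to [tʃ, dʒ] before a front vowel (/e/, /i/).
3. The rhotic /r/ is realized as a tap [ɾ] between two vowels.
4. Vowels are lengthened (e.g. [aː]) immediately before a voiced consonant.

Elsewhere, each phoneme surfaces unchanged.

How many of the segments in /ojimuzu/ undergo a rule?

Segments that undergo a rule: /o/ → [oː] (rule 4); /i/ → [iː] (rule 4); /u/ → [uː] (rule 4).
All other segments surface unchanged.

3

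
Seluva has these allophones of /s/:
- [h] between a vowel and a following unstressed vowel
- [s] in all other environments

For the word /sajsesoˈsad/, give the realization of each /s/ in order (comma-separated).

Occurrence 1 (position 1): no conditioning environment matches → elsewhere allophone [s].
Occurrence 2 (position 4): no conditioning environment matches → elsewhere allophone [s].
Occurrence 3 (position 6): between a vowel and a following unstressed vowel → [h].
Occurrence 4 (position 8): no conditioning environment matches → elsewhere allophone [s].

[s], [s], [h], [s]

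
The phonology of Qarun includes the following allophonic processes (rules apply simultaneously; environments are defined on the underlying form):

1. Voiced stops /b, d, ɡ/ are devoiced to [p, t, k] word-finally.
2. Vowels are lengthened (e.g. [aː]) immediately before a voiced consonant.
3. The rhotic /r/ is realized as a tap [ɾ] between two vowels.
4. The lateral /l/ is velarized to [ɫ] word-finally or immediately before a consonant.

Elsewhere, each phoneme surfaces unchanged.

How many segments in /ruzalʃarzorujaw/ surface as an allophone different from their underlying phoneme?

8

Segments that undergo a rule: /u/ → [uː] (rule 2); /a/ → [aː] (rule 2); /l/ → [ɫ] (rule 4); /a/ → [aː] (rule 2); /o/ → [oː] (rule 2); /r/ → [ɾ] (rule 3); /u/ → [uː] (rule 2); /a/ → [aː] (rule 2).
All other segments surface unchanged.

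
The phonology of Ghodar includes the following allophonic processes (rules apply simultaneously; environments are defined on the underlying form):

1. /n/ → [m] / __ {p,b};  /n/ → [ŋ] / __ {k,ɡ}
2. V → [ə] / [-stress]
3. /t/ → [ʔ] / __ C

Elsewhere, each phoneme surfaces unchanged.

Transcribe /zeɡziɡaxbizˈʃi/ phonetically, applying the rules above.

/z/ — not in any rule's target class → [z].
/e/ (between /z/ and /ɡ/) occurs in an unstressed syllable → [ə] by rule 2.
/ɡ/ stays [ɡ].
/z/ (between /ɡ/ and /i/): no rule targets it → [z].
/i/ — between /z/ and /ɡ/, in an unstressed syllable — surfaces as [ə] (rule 2).
/ɡ/ (between /i/ and /a/) is unaffected → [ɡ].
/a/ (between /ɡ/ and /x/) occurs in an unstressed syllable → [ə] by rule 2.
/x/ stays [x].
/b/ stays [b].
/i/ — between /b/ and /z/, in an unstressed syllable — surfaces as [ə] (rule 2).
/z/ stays [z].
/ʃ/ — not in any rule's target class → [ʃ].
/i/ (word-final) fails the environment for rule 2, so it stays [i].

[zəɡzəɡəxbəzˈʃi]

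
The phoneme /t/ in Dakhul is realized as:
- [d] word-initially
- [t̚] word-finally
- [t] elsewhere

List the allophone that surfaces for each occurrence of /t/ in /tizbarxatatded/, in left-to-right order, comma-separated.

Occurrence 1 (position 1): word-initially → [d].
Occurrence 2 (position 9): no conditioning environment matches → elsewhere allophone [t].
Occurrence 3 (position 11): no conditioning environment matches → elsewhere allophone [t].

[d], [t], [t]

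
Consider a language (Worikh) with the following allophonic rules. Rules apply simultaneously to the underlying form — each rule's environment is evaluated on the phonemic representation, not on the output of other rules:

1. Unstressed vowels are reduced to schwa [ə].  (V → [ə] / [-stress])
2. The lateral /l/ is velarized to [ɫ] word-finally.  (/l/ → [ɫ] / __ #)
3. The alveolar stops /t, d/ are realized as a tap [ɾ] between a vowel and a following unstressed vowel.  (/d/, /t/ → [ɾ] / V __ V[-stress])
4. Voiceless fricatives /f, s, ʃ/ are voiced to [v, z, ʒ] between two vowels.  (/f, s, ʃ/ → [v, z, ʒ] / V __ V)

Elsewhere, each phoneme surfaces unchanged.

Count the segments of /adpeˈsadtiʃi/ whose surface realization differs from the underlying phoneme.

Segments that undergo a rule: /a/ → [ə] (rule 1); /e/ → [ə] (rule 1); /s/ → [z] (rule 4); /i/ → [ə] (rule 1); /ʃ/ → [ʒ] (rule 4); /i/ → [ə] (rule 1).
All other segments surface unchanged.

6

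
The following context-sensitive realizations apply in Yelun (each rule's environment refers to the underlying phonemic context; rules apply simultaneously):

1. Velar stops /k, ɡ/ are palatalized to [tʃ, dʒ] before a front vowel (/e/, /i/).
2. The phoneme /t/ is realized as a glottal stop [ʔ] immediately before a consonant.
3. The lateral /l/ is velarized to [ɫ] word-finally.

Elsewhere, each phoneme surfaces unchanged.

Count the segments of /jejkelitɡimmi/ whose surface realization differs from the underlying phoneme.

Segments that undergo a rule: /k/ → [tʃ] (rule 1); /t/ → [ʔ] (rule 2); /ɡ/ → [dʒ] (rule 1).
All other segments surface unchanged.

3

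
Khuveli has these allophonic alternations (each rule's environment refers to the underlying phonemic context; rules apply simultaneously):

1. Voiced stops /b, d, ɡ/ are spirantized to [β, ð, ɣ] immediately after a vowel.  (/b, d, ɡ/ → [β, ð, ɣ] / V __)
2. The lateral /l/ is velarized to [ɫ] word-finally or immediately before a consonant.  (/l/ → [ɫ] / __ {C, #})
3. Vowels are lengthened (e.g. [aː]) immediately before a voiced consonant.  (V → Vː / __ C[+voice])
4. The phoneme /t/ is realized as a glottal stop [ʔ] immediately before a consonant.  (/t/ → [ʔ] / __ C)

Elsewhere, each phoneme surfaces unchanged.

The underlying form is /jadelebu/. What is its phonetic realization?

/j/ (word-initial) is unaffected → [j].
/a/ — between /j/ and /d/, before a voiced consonant — surfaces as [aː] (rule 3).
Rule 1 applies to /d/ (between /a/ and /e/: immediately after a vowel) → [ð].
/e/ meets the environment for rule 3 (before a voiced consonant) → [eː].
/l/ (between /e/ and /e/) is in the target of rule 2 but the environment (word-finally or immediately before a consonant) is not met → [l].
/e/ (between /l/ and /b/) occurs before a voiced consonant → [eː] by rule 3.
/b/ (between /e/ and /u/) occurs immediately after a vowel → [β] by rule 1.
/u/ — word-final; rule 3 does not apply here → [u].

[jaːðeːleːβu]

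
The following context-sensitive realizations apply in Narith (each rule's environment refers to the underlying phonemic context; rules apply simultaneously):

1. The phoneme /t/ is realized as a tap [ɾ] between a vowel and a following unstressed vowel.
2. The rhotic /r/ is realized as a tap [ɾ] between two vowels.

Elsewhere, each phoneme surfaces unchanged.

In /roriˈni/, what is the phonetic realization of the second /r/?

/r/ (between /o/ and /i/): between two vowels, so rule 2 applies → [ɾ].

[ɾ]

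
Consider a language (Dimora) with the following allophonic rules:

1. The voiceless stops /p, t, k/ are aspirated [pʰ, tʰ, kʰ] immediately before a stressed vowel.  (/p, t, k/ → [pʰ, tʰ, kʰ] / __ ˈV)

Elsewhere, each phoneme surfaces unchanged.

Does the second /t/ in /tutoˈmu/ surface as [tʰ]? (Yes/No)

/t/ (between /u/ and /o/) fails the environment for rule 1, so it stays [t].
The actual realization is [t], not [tʰ].

No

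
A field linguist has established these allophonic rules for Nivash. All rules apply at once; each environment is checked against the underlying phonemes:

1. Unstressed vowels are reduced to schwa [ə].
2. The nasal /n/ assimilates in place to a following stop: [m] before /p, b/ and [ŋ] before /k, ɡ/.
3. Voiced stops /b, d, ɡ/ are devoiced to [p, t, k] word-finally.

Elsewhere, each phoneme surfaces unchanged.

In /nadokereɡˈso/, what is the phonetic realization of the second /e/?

[ə]

/e/ (between /r/ and /ɡ/) occurs in an unstressed syllable → [ə] by rule 1.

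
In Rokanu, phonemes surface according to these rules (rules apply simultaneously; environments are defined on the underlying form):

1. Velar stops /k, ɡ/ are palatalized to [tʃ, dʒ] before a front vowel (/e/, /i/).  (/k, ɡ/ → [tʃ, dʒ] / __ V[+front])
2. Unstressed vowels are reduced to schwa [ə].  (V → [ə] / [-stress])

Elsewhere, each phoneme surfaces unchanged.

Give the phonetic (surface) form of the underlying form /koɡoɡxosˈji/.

[kəɡəɡxəsˈji]

/k/ (word-initial) is in the target of rule 1 but the environment (before a front vowel) is not met → [k].
/o/ meets the environment for rule 2 (in an unstressed syllable) → [ə].
/ɡ/ — between /o/ and /o/; rule 1 does not apply here → [ɡ].
/o/ — between /ɡ/ and /ɡ/, in an unstressed syllable — surfaces as [ə] (rule 2).
/ɡ/ — between /o/ and /x/; rule 1 does not apply here → [ɡ].
/x/ — not in any rule's target class → [x].
/o/ — between /x/ and /s/, in an unstressed syllable — surfaces as [ə] (rule 2).
/s/ stays [s].
/j/ — not in any rule's target class → [j].
/i/ (word-final) fails the environment for rule 2, so it stays [i].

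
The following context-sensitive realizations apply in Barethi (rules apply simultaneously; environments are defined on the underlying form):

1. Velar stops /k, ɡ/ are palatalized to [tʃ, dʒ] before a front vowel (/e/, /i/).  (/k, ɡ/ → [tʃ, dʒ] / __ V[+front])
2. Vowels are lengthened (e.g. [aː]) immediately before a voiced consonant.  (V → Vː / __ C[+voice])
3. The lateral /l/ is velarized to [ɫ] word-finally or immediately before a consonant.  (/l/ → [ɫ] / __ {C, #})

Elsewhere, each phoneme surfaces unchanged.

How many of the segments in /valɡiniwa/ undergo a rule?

5

Segments that undergo a rule: /a/ → [aː] (rule 2); /l/ → [ɫ] (rule 3); /ɡ/ → [dʒ] (rule 1); /i/ → [iː] (rule 2); /i/ → [iː] (rule 2).
All other segments surface unchanged.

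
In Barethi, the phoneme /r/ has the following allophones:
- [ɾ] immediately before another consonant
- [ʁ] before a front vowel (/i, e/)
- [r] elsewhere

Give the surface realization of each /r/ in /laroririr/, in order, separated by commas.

Occurrence 1 (position 3): no conditioning environment matches → elsewhere allophone [r].
Occurrence 2 (position 5): before a front vowel (/i, e/) → [ʁ].
Occurrence 3 (position 7): before a front vowel (/i, e/) → [ʁ].
Occurrence 4 (position 9): no conditioning environment matches → elsewhere allophone [r].

[r], [ʁ], [ʁ], [r]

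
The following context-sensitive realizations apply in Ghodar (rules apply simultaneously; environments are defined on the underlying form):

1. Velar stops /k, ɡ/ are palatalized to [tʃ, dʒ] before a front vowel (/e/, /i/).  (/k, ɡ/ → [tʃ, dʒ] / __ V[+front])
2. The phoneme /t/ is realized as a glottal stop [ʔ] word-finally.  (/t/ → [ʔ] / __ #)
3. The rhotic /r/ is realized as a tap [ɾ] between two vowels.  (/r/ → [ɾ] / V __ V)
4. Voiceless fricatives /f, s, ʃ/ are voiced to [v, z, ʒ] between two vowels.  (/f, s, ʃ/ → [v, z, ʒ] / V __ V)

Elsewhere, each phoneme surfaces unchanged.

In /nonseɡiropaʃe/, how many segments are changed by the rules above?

3

Segments that undergo a rule: /ɡ/ → [dʒ] (rule 1); /r/ → [ɾ] (rule 3); /ʃ/ → [ʒ] (rule 4).
All other segments surface unchanged.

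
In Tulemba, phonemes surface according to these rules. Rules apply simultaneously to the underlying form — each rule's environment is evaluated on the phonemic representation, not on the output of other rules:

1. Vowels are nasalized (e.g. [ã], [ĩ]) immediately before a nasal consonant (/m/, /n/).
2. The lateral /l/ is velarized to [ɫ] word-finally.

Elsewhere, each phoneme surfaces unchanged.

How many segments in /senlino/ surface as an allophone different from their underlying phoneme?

2

Segments that undergo a rule: /e/ → [ẽ] (rule 1); /i/ → [ĩ] (rule 1).
All other segments surface unchanged.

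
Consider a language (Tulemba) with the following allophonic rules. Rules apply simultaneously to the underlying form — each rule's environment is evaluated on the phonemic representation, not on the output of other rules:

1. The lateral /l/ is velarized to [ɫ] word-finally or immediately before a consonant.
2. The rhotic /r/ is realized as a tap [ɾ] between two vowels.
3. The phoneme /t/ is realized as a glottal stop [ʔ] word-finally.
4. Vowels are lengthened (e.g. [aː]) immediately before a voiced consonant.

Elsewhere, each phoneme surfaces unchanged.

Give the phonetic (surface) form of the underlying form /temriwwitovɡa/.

[teːmriːwwitoːvɡa]

/t/ (word-initial) is in the target of rule 3 but the environment (word-finally) is not met → [t].
/e/ (between /t/ and /m/) occurs before a voiced consonant → [eː] by rule 4.
/m/ stays [m].
/r/ — between /m/ and /i/; rule 2 does not apply here → [r].
/i/ meets the environment for rule 4 (before a voiced consonant) → [iː].
/w/ (between /i/ and /w/) is unaffected → [w].
/w/ (between /w/ and /i/): no rule targets it → [w].
/i/ (between /w/ and /t/): rule 4 targets it, but not before a voiced consonant → unchanged [i].
/t/ — between /i/ and /o/; rule 3 does not apply here → [t].
/o/ (between /t/ and /v/) occurs before a voiced consonant → [oː] by rule 4.
/v/ stays [v].
/ɡ/ stays [ɡ].
/a/ — word-final; rule 4 does not apply here → [a].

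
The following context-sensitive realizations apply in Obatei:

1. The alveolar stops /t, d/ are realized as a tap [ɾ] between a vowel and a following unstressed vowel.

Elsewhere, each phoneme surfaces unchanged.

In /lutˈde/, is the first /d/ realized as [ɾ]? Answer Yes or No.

No

/d/ — between /t/ and /e/; rule 1 does not apply here → [d].
The actual realization is [d], not [ɾ].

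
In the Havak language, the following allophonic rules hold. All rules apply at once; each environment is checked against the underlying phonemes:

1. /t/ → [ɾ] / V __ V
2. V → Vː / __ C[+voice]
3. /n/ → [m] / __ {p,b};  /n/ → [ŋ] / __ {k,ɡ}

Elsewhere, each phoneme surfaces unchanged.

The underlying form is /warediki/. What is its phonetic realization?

/a/ (between /w/ and /r/) occurs before a voiced consonant → [aː] by rule 2.
/e/ (between /r/ and /d/): before a voiced consonant, so rule 2 applies → [eː].
/i/ — between /d/ and /k/; rule 2 does not apply here → [i].
/i/ (word-final): rule 2 targets it, but not before a voiced consonant → unchanged [i].

[waːreːdiki]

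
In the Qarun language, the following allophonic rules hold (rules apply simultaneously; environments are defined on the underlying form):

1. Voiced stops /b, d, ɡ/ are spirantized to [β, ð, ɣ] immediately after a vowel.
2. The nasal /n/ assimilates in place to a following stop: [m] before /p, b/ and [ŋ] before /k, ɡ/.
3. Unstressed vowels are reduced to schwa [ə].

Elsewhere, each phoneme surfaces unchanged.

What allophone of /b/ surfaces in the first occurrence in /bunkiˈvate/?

[b]

/b/ (word-initial): rule 1 targets it, but not immediately after a vowel → unchanged [b].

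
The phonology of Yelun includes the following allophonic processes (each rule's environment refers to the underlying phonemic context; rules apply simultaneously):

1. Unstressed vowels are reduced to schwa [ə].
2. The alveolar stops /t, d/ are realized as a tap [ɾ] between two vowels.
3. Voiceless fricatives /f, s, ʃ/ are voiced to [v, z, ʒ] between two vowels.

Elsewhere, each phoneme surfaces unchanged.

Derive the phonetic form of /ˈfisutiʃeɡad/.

/f/ (word-initial) fails the environment for rule 3, so it stays [f].
/i/ — between /f/ and /s/; rule 1 does not apply here → [i].
/s/ meets the environment for rule 3 (between two vowels) → [z].
/u/ (between /s/ and /t/): in an unstressed syllable, so rule 1 applies → [ə].
/t/ (between /u/ and /i/): between two vowels, so rule 2 applies → [ɾ].
Rule 1 applies to /i/ (between /t/ and /ʃ/: in an unstressed syllable) → [ə].
/ʃ/ (between /i/ and /e/): between two vowels, so rule 3 applies → [ʒ].
/e/ meets the environment for rule 1 (in an unstressed syllable) → [ə].
/ɡ/ (between /e/ and /a/): no rule targets it → [ɡ].
/a/ (between /ɡ/ and /d/) occurs in an unstressed syllable → [ə] by rule 1.
/d/ (word-final) is in the target of rule 2 but the environment (between two vowels) is not met → [d].

[ˈfizəɾəʒəɡəd]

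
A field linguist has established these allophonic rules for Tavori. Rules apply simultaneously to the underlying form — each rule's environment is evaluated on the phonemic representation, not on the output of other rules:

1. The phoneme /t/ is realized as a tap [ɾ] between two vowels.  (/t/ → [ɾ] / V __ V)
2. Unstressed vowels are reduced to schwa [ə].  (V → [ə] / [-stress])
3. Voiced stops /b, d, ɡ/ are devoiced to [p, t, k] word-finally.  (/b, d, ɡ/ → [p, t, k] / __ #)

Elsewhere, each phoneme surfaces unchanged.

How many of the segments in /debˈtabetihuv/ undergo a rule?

5

Segments that undergo a rule: /e/ → [ə] (rule 2); /e/ → [ə] (rule 2); /t/ → [ɾ] (rule 1); /i/ → [ə] (rule 2); /u/ → [ə] (rule 2).
All other segments surface unchanged.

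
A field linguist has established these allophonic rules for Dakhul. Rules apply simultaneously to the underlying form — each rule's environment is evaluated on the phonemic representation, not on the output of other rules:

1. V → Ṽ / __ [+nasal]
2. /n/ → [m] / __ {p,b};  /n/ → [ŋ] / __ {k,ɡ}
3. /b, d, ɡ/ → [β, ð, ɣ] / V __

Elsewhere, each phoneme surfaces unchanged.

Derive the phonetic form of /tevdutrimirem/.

[tevdutrĩmirẽm]

/t/ stays [t].
/e/ (between /t/ and /v/): rule 1 targets it, but not before a nasal consonant → unchanged [e].
/v/ stays [v].
/d/ (between /v/ and /u/) is in the target of rule 3 but the environment (immediately after a vowel) is not met → [d].
/u/ — between /d/ and /t/; rule 1 does not apply here → [u].
/t/ (between /u/ and /r/) is unaffected → [t].
/r/ — not in any rule's target class → [r].
/i/ (between /r/ and /m/) occurs before a nasal consonant → [ĩ] by rule 1.
/m/ stays [m].
/i/ (between /m/ and /r/): rule 1 targets it, but not before a nasal consonant → unchanged [i].
/r/ stays [r].
/e/ (between /r/ and /m/): before a nasal consonant, so rule 1 applies → [ẽ].
/m/ — not in any rule's target class → [m].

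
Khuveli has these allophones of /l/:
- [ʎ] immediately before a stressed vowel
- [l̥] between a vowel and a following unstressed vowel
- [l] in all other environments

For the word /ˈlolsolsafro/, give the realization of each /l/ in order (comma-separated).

Occurrence 1 (position 1): immediately before a stressed vowel → [ʎ].
Occurrence 2 (position 3): no conditioning environment matches → elsewhere allophone [l].
Occurrence 3 (position 6): no conditioning environment matches → elsewhere allophone [l].

[ʎ], [l], [l]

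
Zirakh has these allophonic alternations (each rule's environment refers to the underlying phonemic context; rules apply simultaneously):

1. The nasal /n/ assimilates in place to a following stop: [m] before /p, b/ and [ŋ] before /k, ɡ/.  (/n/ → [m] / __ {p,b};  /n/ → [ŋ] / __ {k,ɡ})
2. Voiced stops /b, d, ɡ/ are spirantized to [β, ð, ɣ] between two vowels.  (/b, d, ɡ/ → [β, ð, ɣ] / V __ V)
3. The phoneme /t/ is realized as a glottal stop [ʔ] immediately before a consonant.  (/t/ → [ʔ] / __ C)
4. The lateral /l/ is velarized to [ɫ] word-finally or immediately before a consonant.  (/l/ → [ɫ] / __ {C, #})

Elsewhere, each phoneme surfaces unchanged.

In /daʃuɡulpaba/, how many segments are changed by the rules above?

3

Segments that undergo a rule: /ɡ/ → [ɣ] (rule 2); /l/ → [ɫ] (rule 4); /b/ → [β] (rule 2).
All other segments surface unchanged.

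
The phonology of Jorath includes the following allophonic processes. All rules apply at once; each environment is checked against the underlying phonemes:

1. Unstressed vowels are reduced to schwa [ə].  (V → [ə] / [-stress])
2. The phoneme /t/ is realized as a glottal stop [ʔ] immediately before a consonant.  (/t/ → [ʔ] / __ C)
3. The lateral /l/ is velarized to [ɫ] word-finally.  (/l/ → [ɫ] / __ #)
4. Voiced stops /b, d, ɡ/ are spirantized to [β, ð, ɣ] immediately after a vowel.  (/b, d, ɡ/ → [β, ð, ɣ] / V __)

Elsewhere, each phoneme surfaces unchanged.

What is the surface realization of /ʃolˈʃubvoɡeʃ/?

[ʃəlˈʃuβvəɣəʃ]

/ʃ/ stays [ʃ].
/o/ meets the environment for rule 1 (in an unstressed syllable) → [ə].
/l/ (between /o/ and /ʃ/): rule 3 targets it, but not word-finally → unchanged [l].
/ʃ/ (between /l/ and /u/): no rule targets it → [ʃ].
/u/ (between /ʃ/ and /b/) is in the target of rule 1 but the environment (in an unstressed syllable) is not met → [u].
Rule 4 applies to /b/ (between /u/ and /v/: immediately after a vowel) → [β].
/v/ — not in any rule's target class → [v].
/o/ (between /v/ and /ɡ/): in an unstressed syllable, so rule 1 applies → [ə].
/ɡ/ — between /o/ and /e/, immediately after a vowel — surfaces as [ɣ] (rule 4).
/e/ — between /ɡ/ and /ʃ/, in an unstressed syllable — surfaces as [ə] (rule 1).
/ʃ/ stays [ʃ].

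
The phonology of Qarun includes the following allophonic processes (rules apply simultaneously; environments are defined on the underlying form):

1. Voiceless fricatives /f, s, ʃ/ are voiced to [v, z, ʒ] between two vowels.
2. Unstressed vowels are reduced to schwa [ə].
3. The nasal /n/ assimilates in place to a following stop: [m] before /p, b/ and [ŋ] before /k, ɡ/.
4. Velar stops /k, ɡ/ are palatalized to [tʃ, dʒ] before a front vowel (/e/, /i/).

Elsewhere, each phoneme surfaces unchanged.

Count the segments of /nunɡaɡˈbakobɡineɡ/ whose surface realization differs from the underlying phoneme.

Segments that undergo a rule: /u/ → [ə] (rule 2); /n/ → [ŋ] (rule 3); /a/ → [ə] (rule 2); /o/ → [ə] (rule 2); /ɡ/ → [dʒ] (rule 4); /i/ → [ə] (rule 2); /e/ → [ə] (rule 2).
All other segments surface unchanged.

7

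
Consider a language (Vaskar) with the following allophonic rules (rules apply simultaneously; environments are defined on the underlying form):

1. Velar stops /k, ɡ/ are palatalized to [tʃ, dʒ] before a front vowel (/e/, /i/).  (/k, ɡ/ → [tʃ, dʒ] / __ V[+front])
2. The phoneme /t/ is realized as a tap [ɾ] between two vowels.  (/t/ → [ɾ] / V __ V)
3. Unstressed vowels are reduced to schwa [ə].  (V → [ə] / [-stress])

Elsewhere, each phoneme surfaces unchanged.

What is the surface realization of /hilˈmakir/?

[həlˈmatʃər]

/h/ stays [h].
Rule 3 applies to /i/ (between /h/ and /l/: in an unstressed syllable) → [ə].
/l/ (between /i/ and /m/) is unaffected → [l].
/m/ — not in any rule's target class → [m].
/a/ (between /m/ and /k/) fails the environment for rule 3, so it stays [a].
/k/ (between /a/ and /i/) occurs before a front vowel → [tʃ] by rule 1.
/i/ (between /k/ and /r/): in an unstressed syllable, so rule 3 applies → [ə].
/r/ — not in any rule's target class → [r].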